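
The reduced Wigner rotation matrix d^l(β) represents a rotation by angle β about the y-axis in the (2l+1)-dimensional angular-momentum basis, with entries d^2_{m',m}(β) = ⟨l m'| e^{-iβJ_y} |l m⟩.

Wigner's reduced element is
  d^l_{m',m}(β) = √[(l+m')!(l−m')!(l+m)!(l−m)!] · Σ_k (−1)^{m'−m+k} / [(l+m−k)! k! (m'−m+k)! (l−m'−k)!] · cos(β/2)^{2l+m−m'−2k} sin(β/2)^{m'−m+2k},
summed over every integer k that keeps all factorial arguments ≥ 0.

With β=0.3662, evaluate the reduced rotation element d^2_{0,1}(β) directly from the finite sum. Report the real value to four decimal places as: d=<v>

d=0.4095

d^2_{0,1}(β=0.3662) via Wigner's sum:
With c≡cos(β/2)=0.983284 and s≡sin(β/2)=0.182079, N=[2·2·6·1]^{1/2}=4.898979
k: max(0,(1)−(0))=1 … min(2+(1),2−(0))=2
  k=1: (−1)^0·4.8990/(2)·0.9833^3·0.1821^1 = +0.424005
  k=2: (−1)^1·4.8990/(2)·0.9833^1·0.1821^3 = -0.014539
d^2_{0,1}(0.3662) = +0.424005 -0.014539 = +0.409467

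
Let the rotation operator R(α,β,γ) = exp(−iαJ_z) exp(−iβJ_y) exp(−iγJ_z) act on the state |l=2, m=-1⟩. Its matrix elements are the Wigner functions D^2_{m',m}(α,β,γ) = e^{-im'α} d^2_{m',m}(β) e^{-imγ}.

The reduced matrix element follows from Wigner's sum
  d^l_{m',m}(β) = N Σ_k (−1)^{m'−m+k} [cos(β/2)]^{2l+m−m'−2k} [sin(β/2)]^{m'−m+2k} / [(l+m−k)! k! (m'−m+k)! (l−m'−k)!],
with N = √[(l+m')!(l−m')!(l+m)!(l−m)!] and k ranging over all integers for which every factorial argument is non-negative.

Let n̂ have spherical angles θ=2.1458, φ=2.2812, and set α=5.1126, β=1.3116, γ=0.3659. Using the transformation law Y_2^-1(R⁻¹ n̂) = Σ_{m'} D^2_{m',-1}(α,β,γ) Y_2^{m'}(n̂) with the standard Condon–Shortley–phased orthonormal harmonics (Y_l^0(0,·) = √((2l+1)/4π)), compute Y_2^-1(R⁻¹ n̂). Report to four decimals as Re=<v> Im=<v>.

Re=-0.1465 Im=-0.2494

Need the full column D^2_{m',-1} for m'=−2..2 at α=5.1126, β=1.3116, γ=0.3659.
cos(β/2)=0.792560, sin(β/2)=0.609793
d^2_{-2,-1}: single k=1 term ⇒ +0.607169;  D = -0.238943-0.558176i
d^2_{-1,-1}: k∈[0..1] ⇒ +0.394575 -0.700731 = -0.306156;  D = -0.212270+0.220620i
d^2_{0,-1}: k∈[0..1] ⇒ -0.743627 +0.440206 = -0.303421;  D = -0.283335-0.108561i
d^2_{1,-1}: k∈[0..1] ⇒ +0.700731 -0.138271 = +0.562460;  D = +0.019295+0.562129i
d^2_{2,-1}: single k=0 term ⇒ -0.359427;  D = +0.326026-0.151310i
Y_2^{m'}(θ=2.1458,φ=2.2812) and Σ D·Y over m':
  (-0.2389-0.5582i)·(-0.0406+0.2690i)  (-0.2123+0.2206i)·(+0.2299+0.2673i)  (-0.2833-0.1086i)·(-0.0356+0.0000i)  (+0.0193+0.5621i)·(-0.2299+0.2673i)  (+0.3260-0.1513i)·(-0.0406-0.2690i)
Y_2^-1(R⁻¹ n̂) = -0.146494-0.249367i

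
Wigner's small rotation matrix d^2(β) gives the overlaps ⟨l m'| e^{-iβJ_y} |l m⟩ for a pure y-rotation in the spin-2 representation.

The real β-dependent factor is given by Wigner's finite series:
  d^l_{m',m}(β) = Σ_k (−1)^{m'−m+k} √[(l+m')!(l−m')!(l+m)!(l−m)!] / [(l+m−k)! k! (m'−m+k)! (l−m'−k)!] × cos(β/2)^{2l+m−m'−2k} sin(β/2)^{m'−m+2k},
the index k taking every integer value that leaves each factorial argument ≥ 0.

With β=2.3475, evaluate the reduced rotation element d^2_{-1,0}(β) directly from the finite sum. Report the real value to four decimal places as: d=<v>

d^2_{-1,0}(β=2.3475) via Wigner's sum:
Half-angle: c=0.386696, s=0.922207. N=√(1·6·2·2)=4.898979
k∈{1,2} keeps every argument non-negative
  k=1: (−1)^0·4.8990/(2)·0.3867^3·0.9222^1 = +0.130621
  k=2: (−1)^1·4.8990/(2)·0.3867^1·0.9222^3 = -0.742901
d^2_{-1,0}(2.3475) = +0.130621 -0.742901 = -0.612280

d=-0.6123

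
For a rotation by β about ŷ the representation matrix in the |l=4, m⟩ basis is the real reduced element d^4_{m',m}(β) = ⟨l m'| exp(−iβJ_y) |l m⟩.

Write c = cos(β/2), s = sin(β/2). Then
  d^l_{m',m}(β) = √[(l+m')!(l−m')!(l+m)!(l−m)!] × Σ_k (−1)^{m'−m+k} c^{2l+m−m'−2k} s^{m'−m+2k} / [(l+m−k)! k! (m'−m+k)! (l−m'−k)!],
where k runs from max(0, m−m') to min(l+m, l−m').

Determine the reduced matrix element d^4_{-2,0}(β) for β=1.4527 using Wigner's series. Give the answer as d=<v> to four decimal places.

d=-0.3519

d^4_{-2,0}(β=1.4527) via Wigner's sum:
c=cos(1.4527/2)=0.747604, s=sin(1.4527/2)=0.664145; N=√[2·720·24·24]=910.735966
k∈{2,3,4} keeps every argument non-negative
  k=2: (−1)^0·910.7360/(96)·0.7476^6·0.6641^2 = +0.730593
  k=3: (−1)^1·910.7360/(36)·0.7476^4·0.6641^4 = -1.537545
  k=4: (−1)^2·910.7360/(96)·0.7476^2·0.6641^6 = +0.455033
d^4_{-2,0}(1.4527) = +0.730593 -1.537545 +0.455033 = -0.351919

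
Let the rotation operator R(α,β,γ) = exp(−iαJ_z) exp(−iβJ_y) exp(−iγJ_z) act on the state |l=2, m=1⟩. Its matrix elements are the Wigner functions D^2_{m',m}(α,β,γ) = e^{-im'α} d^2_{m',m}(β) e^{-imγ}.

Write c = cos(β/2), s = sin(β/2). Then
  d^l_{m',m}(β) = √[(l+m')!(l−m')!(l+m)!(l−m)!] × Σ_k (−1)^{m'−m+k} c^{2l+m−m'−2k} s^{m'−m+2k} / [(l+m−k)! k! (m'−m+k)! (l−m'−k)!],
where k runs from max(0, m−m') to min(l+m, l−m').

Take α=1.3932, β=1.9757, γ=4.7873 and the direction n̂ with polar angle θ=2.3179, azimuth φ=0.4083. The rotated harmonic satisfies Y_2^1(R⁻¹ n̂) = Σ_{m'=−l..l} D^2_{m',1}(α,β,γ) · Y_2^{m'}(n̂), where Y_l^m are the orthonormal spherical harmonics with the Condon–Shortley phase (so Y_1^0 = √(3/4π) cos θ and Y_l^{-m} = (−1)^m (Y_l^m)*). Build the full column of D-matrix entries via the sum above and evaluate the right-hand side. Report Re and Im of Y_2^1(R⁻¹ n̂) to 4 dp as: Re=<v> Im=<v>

Re=-0.3189 Im=-0.2067

Need the full column D^2_{m',1} for m'=−2..2 at α=1.3932, β=1.9757, γ=4.7873.
cos(β/2)=0.550486, sin(β/2)=0.834844
d^2_{-2,1}: single k=3 term ⇒ +0.640609;  D = -0.267111-0.582264i
d^2_{-1,1}: k∈[2..3] ⇒ +0.633614 -0.485760 = +0.147854;  D = -0.143165+0.036939i
d^2_{0,1}: k∈[1..2] ⇒ +0.341130 -0.784582 = -0.443452;  D = -0.033188-0.442208i
d^2_{1,1}: k∈[0..1] ⇒ +0.091830 -0.633614 = -0.541784;  D = -0.538930-0.055536i
d^2_{2,1}: single k=0 term ⇒ -0.278532;  D = -0.077049+0.267663i
Y_2^{m'}(θ=2.3179,φ=0.4083) and Σ D·Y over m':
  (-0.2671-0.5823i)·(+0.1424-0.1515i)  (-0.1432+0.0369i)·(-0.3535+0.1529i)  (-0.0332-0.4422i)·(+0.1215+0.0000i)  (-0.5389-0.0555i)·(+0.3535+0.1529i)  (-0.0770+0.2677i)·(+0.1424+0.1515i)
Y_2^1(R⁻¹ n̂) = -0.318871-0.206708i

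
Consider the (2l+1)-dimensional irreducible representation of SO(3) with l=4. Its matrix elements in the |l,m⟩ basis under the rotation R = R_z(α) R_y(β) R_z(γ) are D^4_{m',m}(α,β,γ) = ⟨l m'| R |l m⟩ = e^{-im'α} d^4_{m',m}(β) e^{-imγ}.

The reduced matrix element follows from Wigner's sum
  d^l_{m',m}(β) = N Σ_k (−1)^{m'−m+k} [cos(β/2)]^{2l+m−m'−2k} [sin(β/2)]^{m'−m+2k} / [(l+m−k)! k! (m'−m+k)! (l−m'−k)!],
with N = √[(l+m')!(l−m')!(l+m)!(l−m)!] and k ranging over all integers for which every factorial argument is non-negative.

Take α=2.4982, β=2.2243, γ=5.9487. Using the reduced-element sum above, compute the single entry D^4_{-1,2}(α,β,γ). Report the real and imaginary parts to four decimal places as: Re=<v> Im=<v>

D^4_{-1,2}(2.4982,2.2243,5.9487) = e^{-i·-1·2.4982}·d^4_{-1,2}(2.2243)·e^{-i·2·5.9487}. Compute d first:
c=cos(2.2243/2)=0.442735, s=sin(2.2243/2)=0.896653; N=√[6·120·720·2]=1018.233765
Admissible k: 3..5 (factorial args all ≥0)
  k=3: (−1)^0·1018.2338/(72)·0.4427^5·0.8967^3 = +0.173423
  k=4: (−1)^1·1018.2338/(48)·0.4427^3·0.8967^5 = -1.066985
  k=5: (−1)^2·1018.2338/(240)·0.4427^1·0.8967^7 = +0.875285
d^4_{-1,2}(2.2243) = +0.173423 -1.066985 +0.875285 = -0.018277
Attach z-rotation phases: D = e^{-i(-1)(2.4982)}·(-0.018277)·e^{-i(2)(5.9487)} = +0.018271+0.000467i

Re=0.0183 Im=0.0005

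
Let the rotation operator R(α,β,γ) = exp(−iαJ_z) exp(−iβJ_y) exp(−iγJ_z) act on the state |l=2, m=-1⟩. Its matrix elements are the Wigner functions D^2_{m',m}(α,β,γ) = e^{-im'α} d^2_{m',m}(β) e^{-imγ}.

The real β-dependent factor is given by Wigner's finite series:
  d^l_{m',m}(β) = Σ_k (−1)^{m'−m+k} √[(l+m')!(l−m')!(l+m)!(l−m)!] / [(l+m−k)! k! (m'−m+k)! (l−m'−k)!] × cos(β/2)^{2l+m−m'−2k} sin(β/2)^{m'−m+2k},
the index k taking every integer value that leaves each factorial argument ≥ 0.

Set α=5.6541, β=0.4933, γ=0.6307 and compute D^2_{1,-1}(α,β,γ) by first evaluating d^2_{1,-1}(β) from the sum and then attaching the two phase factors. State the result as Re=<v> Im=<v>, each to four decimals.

Re=0.0504 Im=0.1567

First d^2_{1,-1}(β=0.4933), then the phase factors e^{-i(1)α} and e^{-i(-1)γ}:
Half-angle: c=0.969736, s=0.244157. N=√(6·1·1·6)=6.000000
Admissible k: 0..1 (factorial args all ≥0)
  k=0: (−1)^2·6.0000/(2)·0.9697^2·0.2442^2 = +0.168177
  k=1: (−1)^3·6.0000/(6)·0.9697^0·0.2442^4 = -0.003554
d^2_{1,-1}(0.4933) = +0.168177 -0.003554 = +0.164623
Phases: e^{-i·(1)·5.6541}=+0.808566+0.588405i, e^{-i·(-1)·0.6307}=+0.807615+0.589710i ⇒ D=+0.050378+0.156725i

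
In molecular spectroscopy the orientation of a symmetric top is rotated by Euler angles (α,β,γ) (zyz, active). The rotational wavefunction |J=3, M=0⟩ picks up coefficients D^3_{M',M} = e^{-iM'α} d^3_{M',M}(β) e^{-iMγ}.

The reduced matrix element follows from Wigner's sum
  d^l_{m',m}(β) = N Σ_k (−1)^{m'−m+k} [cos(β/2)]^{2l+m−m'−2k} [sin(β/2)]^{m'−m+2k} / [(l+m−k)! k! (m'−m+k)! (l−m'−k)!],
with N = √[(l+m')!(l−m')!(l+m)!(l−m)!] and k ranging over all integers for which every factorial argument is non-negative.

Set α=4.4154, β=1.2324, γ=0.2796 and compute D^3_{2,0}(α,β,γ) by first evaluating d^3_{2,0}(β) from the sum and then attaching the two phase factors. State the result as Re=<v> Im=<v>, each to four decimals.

Re=-0.3352 Im=-0.2264

First d^3_{2,0}(β=1.2324), then the phase factors e^{-i(2)α} and e^{-i(0)γ}:
With c≡cos(β/2)=0.816081 and s≡sin(β/2)=0.577938, N=[120·1·6·6]^{1/2}=65.726707
k: max(0,(0)−(2))=0 … min(3+(0),3−(2))=1
  k=0: (−1)^2·65.7267/(12)·0.8161^4·0.5779^2 = +0.811438
  k=1: (−1)^3·65.7267/(12)·0.8161^2·0.5779^4 = -0.406961
d^3_{2,0}(1.2324) = +0.811438 -0.406961 = +0.404478
Attach z-rotation phases: D = e^{-i(2)(4.4154)}·(+0.404478)·e^{-i(0)(0.2796)} = -0.335199-0.226371i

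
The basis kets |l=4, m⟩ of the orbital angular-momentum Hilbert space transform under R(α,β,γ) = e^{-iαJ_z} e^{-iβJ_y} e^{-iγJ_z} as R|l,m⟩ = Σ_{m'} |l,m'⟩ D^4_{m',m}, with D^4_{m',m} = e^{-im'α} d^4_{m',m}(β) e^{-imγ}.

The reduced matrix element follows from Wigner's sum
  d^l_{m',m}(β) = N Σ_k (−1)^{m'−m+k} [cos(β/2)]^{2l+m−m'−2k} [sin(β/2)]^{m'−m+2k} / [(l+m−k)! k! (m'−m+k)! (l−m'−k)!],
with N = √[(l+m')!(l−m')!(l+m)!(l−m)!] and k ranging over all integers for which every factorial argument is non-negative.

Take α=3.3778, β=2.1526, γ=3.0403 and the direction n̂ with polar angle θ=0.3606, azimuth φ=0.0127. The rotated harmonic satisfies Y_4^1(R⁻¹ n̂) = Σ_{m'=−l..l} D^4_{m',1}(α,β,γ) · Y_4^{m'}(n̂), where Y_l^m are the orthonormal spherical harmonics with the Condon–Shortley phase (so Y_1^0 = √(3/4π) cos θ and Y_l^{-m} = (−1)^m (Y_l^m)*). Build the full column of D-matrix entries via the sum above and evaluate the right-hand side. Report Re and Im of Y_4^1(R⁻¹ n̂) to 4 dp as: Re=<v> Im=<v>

Need the full column D^4_{m',1} for m'=−4..4 at α=3.3778, β=2.1526, γ=3.0403.
cos(β/2)=0.474588, sin(β/2)=0.880208
d^4_{-4,1}: single k=5 term ⇒ +0.422641;  D = -0.211714-0.365790i
d^4_{-3,1}: k∈[4..5] ⇒ +0.402836 -0.831411 = -0.428575;  D = -0.295528-0.310386i
d^4_{-2,1}: k∈[3..5] ⇒ +0.232197 -1.198074 +0.824233 = -0.141644;  D = +0.118966+0.076877i
d^4_{-1,1}: k∈[2..5] ⇒ +0.088526 -0.913546 +1.571220 -0.360315 = +0.385885;  D = +0.364116+0.127778i
d^4_{0,1}: k∈[1..4] ⇒ +0.021346 -0.440562 +1.515457 -0.868818 = +0.227423;  D = -0.226258-0.022997i
d^4_{1,1}: k∈[0..3] ⇒ +0.002574 -0.132790 +0.913546 -1.047480 = -0.264149;  D = -0.261749+0.035530i
d^4_{2,1}: k∈[0..2] ⇒ -0.020251 +0.348295 -0.798716 = -0.470672;  D = +0.438629-0.170694i
d^4_{3,1}: k∈[0..1] ⇒ +0.070266 -0.402836 = -0.332570;  D = -0.273098+0.189790i
d^4_{4,1}: single k=0 term ⇒ -0.122867;  D = +0.081685-0.091782i
Y_4^{m'}(θ=0.3606,φ=0.0127) and Σ D·Y over m':
  (-0.2117-0.3658i)·(+0.0068-0.0003i)  (-0.2955-0.3104i)·(+0.0514-0.0020i)  (+0.1190+0.0769i)·(+0.2135-0.0054i)  (+0.3641+0.1278i)·(+0.4886-0.0062i)  (-0.2263-0.0230i)·(+0.3769+0.0000i)  (-0.2617+0.0355i)·(-0.4886-0.0062i)  (+0.4386-0.1707i)·(+0.2135+0.0054i)  (-0.2731+0.1898i)·(-0.0514-0.0020i)  (+0.0817-0.0918i)·(+0.0068+0.0003i)
Y_4^1(R⁻¹ n̂) = +0.339558-0.010158i

Re=0.3396 Im=-0.0102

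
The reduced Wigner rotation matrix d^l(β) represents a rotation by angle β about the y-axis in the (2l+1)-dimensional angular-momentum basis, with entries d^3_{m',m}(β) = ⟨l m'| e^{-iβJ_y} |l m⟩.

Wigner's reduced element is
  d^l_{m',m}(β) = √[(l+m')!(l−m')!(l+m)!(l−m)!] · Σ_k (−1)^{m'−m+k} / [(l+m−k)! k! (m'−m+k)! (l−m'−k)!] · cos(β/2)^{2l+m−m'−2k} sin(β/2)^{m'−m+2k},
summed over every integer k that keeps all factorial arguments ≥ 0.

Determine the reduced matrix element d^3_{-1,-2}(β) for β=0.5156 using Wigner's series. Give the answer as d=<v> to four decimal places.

d=-0.5868

d^3_{-1,-2}(β=0.5156) via Wigner's sum:
With c≡cos(β/2)=0.966953 and s≡sin(β/2)=0.254954, N=[2·24·1·120]^{1/2}=75.894664
k∈{0,1} keeps every argument non-negative
  k=0: (−1)^1·75.8947/(24)·0.9670^5·0.2550^1 = -0.681536
  k=1: (−1)^2·75.8947/(12)·0.9670^3·0.2550^3 = +0.094761
d^3_{-1,-2}(0.5156) = -0.681536 +0.094761 = -0.586775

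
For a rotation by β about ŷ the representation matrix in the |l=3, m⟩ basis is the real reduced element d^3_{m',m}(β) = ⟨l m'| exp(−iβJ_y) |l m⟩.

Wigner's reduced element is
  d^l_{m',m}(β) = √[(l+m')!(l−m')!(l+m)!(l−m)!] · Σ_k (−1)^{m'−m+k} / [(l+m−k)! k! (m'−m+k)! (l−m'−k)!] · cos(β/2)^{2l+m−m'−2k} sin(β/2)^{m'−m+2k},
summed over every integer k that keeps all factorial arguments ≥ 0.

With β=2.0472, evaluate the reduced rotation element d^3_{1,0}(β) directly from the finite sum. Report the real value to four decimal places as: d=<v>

d^3_{1,0}(β=2.0472) via Wigner's sum:
Half-angle: c=0.520295, s=0.853987. N=√(24·2·6·6)=41.569219
Admissible k: 0..2 (factorial args all ≥0)
  k=0: (−1)^1·41.5692/(12)·0.5203^5·0.8540^1 = -0.112795
  k=1: (−1)^2·41.5692/(4)·0.5203^3·0.8540^3 = +0.911620
  k=2: (−1)^3·41.5692/(12)·0.5203^1·0.8540^5 = -0.818645
d^3_{1,0}(2.0472) = -0.112795 +0.911620 -0.818645 = -0.019820

d=-0.0198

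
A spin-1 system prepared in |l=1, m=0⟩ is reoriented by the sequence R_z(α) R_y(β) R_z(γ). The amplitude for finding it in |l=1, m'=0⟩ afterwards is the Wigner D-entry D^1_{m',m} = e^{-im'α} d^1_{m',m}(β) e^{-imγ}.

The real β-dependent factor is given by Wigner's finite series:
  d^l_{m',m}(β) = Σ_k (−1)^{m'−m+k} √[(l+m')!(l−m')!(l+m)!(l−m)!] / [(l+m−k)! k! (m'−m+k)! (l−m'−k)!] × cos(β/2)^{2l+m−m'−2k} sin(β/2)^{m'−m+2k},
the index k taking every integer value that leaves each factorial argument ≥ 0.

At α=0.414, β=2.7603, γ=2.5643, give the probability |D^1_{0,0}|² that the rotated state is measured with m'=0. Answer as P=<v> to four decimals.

D^1_{0,0}(0.414,2.7603,2.5643) = e^{-i·0·0.414}·d^1_{0,0}(2.7603)·e^{-i·0·2.5643}. Compute d first:
With c≡cos(β/2)=0.189494 and s≡sin(β/2)=0.981882, N=[1·1·1·1]^{1/2}=1.000000
The bounds max(0,m−m')=0 and min(l+m,l−m')=1 give 2 terms
  k=0: (−1)^0·1.0000/(1)·0.1895^2·0.9819^0 = +0.035908
  k=1: (−1)^1·1.0000/(1)·0.1895^0·0.9819^2 = -0.964092
d^1_{0,0}(2.7603) = +0.035908 -0.964092 = -0.928184
|D^1_{0,0}|² = |d^1_{0,0}(β)|² = (-0.928184)² = 0.861526 (the z-rotation phases have unit modulus)

P=0.8615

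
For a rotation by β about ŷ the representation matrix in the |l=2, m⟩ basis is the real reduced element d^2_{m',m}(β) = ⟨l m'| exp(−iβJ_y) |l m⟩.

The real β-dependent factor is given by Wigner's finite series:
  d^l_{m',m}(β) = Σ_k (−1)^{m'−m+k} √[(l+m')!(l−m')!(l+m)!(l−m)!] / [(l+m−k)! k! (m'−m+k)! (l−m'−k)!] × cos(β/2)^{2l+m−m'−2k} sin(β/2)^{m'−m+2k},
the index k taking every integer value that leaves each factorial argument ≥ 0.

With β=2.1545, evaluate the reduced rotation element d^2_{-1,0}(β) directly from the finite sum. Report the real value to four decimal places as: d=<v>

d=-0.5632

d^2_{-1,0}(β=2.1545) via Wigner's sum:
Half-angle: c=0.473752, s=0.880658. N=√(1·6·2·2)=4.898979
k∈{1,2} keeps every argument non-negative
  k=1: (−1)^0·4.8990/(2)·0.4738^3·0.8807^1 = +0.229370
  k=2: (−1)^1·4.8990/(2)·0.4738^1·0.8807^3 = -0.792591
d^2_{-1,0}(2.1545) = +0.229370 -0.792591 = -0.563221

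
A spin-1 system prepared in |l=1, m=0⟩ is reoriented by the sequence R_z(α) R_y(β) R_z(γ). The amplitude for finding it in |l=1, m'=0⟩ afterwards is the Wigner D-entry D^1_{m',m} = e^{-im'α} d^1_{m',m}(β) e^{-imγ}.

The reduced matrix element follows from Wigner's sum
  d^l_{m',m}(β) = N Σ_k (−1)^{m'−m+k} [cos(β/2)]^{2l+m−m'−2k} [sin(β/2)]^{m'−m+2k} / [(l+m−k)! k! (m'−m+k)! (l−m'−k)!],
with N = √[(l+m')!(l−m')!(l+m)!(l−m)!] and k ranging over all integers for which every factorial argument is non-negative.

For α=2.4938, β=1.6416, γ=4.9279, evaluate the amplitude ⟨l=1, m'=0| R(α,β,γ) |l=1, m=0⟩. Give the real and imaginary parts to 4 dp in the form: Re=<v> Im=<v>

Re=-0.0707 Im=0.0000

D^1_{0,0}(2.4938,1.6416,4.9279) = e^{-i·0·2.4938}·d^1_{0,0}(1.6416)·e^{-i·0·4.9279}. Compute d first:
Half-angle: c=0.681636, s=0.731691. N=√(1·1·1·1)=1.000000
Admissible k: 0..1 (factorial args all ≥0)
  k=0: (−1)^0·1.0000/(1)·0.6816^2·0.7317^0 = +0.464628
  k=1: (−1)^1·1.0000/(1)·0.6816^0·0.7317^2 = -0.535372
d^1_{0,0}(1.6416) = +0.464628 -0.535372 = -0.070745
Attach z-rotation phases: D = e^{-i(0)(2.4938)}·(-0.070745)·e^{-i(0)(4.9279)} = -0.070745+0.000000i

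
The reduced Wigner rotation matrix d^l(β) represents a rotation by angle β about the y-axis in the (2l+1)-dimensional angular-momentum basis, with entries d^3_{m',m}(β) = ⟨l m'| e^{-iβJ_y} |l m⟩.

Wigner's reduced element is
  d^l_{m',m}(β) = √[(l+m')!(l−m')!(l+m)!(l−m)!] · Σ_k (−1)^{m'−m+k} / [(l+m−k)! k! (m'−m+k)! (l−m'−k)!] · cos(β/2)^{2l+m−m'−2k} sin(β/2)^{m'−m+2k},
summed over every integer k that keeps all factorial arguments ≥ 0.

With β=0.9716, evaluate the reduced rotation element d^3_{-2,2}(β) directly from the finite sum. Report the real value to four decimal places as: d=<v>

d^3_{-2,2}(β=0.9716) via Wigner's sum:
With c≡cos(β/2)=0.884302 and s≡sin(β/2)=0.466916, N=[1·120·120·1]^{1/2}=120.000000
k∈{4,5} keeps every argument non-negative
  k=4: (−1)^0·120.0000/(24)·0.8843^2·0.4669^4 = +0.185834
  k=5: (−1)^1·120.0000/(120)·0.8843^0·0.4669^6 = -0.010362
d^3_{-2,2}(0.9716) = +0.185834 -0.010362 = +0.175473

d=0.1755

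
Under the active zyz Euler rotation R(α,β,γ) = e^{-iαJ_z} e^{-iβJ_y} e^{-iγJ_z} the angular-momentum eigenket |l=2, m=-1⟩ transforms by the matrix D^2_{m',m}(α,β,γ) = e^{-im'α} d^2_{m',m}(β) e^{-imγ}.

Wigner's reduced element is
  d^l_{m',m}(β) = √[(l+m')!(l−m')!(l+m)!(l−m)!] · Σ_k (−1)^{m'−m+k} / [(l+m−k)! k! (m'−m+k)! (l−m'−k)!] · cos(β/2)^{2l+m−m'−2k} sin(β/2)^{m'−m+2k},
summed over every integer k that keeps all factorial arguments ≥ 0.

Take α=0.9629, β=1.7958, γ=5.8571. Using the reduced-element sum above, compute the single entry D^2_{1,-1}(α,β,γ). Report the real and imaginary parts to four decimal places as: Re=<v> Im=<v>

Split into d^2_{1,-1}(β=1.7958) × two z-phases.
c=cos(1.7958/2)=0.623254, s=sin(1.7958/2)=0.782020; N=√[6·1·1·6]=6.000000
k∈{0,1} keeps every argument non-negative
  k=0: (−1)^2·6.0000/(2)·0.6233^2·0.7820^2 = +0.712666
  k=1: (−1)^3·6.0000/(6)·0.6233^0·0.7820^4 = -0.373999
d^2_{1,-1}(1.7958) = +0.712666 -0.373999 = +0.338667
D = (+0.571142-0.820851i)·(+0.338667)·(+0.910591-0.413309i) = +0.061235-0.333085i

Re=0.0612 Im=-0.3331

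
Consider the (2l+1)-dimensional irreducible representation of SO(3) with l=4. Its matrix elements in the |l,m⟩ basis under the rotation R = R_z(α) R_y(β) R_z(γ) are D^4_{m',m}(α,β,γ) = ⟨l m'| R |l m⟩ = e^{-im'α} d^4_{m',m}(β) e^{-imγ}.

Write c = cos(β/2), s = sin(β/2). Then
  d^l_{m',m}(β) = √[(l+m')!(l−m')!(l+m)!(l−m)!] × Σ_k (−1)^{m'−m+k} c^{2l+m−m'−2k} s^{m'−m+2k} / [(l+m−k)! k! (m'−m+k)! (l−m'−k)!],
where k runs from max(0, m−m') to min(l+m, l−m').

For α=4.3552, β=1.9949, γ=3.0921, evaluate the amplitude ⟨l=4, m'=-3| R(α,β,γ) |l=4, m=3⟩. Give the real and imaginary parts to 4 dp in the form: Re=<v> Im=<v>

Split into d^4_{-3,3}(β=1.9949) × two z-phases.
c=cos(1.9949/2)=0.542446, s=sin(1.9949/2)=0.840090; N=√[1·5040·5040·1]=5040.000000
k: max(0,(3)−(-3))=6 … min(4+(3),4−(-3))=7
  k=6: (−1)^0·5040.0000/(720)·0.5424^2·0.8401^6 = +0.724049
  k=7: (−1)^1·5040.0000/(5040)·0.5424^0·0.8401^8 = -0.248090
d^4_{-3,3}(1.9949) = +0.724049 -0.248090 = +0.475959
D = (+0.877952+0.478749i)·(+0.475959)·(-0.988997-0.147933i) = -0.379563-0.287175i

Re=-0.3796 Im=-0.2872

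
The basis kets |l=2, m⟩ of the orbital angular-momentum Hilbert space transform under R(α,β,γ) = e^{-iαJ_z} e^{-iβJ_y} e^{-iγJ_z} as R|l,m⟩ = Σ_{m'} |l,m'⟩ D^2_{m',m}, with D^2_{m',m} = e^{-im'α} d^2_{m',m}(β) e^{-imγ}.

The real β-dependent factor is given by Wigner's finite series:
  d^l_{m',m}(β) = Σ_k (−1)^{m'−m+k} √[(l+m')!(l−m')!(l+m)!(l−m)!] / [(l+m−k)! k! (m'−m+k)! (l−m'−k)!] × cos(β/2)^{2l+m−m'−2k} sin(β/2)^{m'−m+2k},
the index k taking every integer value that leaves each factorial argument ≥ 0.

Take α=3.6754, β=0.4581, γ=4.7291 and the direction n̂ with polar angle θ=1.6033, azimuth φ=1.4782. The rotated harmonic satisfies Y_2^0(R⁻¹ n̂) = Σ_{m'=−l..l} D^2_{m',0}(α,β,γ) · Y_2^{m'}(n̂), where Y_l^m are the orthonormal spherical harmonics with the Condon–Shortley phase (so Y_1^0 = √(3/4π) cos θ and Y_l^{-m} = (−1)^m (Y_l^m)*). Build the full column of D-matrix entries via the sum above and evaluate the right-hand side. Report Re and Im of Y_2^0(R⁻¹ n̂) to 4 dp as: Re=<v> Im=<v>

Need the full column D^2_{m',0} for m'=−2..2 at α=3.6754, β=0.4581, γ=4.7291.
cos(β/2)=0.973883, sin(β/2)=0.227052
d^2_{-2,0}: single k=2 term ⇒ +0.119768;  D = +0.057754+0.104923i
d^2_{-1,0}: k∈[1..2] ⇒ +0.513714 -0.027923 = +0.485791;  D = -0.418206-0.247178i
d^2_{0,0}: k∈[0..2] ⇒ +0.899552 -0.195580 +0.002658 = +0.706629;  D = +0.706629+0.000000i
d^2_{1,0}: k∈[0..1] ⇒ -0.513714 +0.027923 = -0.485791;  D = +0.418206-0.247178i
d^2_{2,0}: single k=0 term ⇒ +0.119768;  D = +0.057754-0.104923i
Y_2^{m'}(θ=1.6033,φ=1.4782) and Σ D·Y over m':
  (+0.0578+0.1049i)·(-0.3793-0.0711i)  (-0.4182-0.2472i)·(-0.0023+0.0250i)  (+0.7066+0.0000i)·(-0.3144+0.0000i)  (+0.4182-0.2472i)·(+0.0023+0.0250i)  (+0.0578-0.1049i)·(-0.3793+0.0711i)
Y_2^0(R⁻¹ n̂) = -0.236765+0.000000i

Re=-0.2368 Im=0.0000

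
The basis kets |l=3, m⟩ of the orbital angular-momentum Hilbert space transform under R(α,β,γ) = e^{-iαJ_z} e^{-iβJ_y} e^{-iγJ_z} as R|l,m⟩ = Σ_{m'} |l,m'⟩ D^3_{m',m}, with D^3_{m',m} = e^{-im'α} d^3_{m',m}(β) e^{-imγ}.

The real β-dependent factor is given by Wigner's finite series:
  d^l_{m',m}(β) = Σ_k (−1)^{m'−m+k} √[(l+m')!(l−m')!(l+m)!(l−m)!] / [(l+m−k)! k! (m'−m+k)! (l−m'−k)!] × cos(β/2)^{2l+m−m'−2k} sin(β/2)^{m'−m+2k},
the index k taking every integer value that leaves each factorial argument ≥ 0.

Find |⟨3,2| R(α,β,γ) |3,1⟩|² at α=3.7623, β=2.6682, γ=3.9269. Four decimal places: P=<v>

P=0.0053

Split into d^3_{2,1}(β=2.6682) × two z-phases.
With c≡cos(β/2)=0.234492 and s≡sin(β/2)=0.972118, N=[120·1·24·2]^{1/2}=75.894664
Admissible k: 0..1 (factorial args all ≥0)
  k=0: (−1)^1·75.8947/(24)·0.2345^5·0.9721^1 = -0.002180
  k=1: (−1)^2·75.8947/(12)·0.2345^3·0.9721^3 = +0.074916
d^3_{2,1}(2.6682) = -0.002180 +0.074916 = +0.072736
|D^3_{2,1}|² = |d^3_{2,1}(β)|² = (+0.072736)² = 0.005291 (the z-rotation phases have unit modulus)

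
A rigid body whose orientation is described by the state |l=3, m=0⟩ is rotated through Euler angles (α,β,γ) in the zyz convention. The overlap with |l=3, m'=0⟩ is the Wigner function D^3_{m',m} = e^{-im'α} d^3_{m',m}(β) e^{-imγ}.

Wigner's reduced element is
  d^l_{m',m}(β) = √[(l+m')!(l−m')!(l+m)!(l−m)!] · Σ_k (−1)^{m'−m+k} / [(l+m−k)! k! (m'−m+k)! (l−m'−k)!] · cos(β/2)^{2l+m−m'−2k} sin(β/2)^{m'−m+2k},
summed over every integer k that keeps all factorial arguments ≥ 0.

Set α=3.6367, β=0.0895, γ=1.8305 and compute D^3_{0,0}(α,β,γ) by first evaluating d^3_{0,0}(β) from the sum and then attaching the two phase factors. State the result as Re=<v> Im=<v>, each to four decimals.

Split into d^3_{0,0}(β=0.0895) × two z-phases.
c=cos(0.0895/2)=0.998999, s=sin(0.0895/2)=0.044735; N=√[6·6·6·6]=36.000000
Admissible k: 0..3 (factorial args all ≥0)
  k=0: (−1)^0·36.0000/(36)·0.9990^6·0.0447^0 = +0.994008
  k=1: (−1)^1·36.0000/(4)·0.9990^4·0.0447^2 = -0.017939
  k=2: (−1)^2·36.0000/(4)·0.9990^2·0.0447^4 = +0.000036
  k=3: (−1)^3·36.0000/(36)·0.9990^0·0.0447^6 = -0.000000
d^3_{0,0}(0.0895) = +0.994008 -0.017939 +0.000036 -0.000000 = +0.976105
D = (+1.000000+0.000000i)·(+0.976105)·(+1.000000+0.000000i) = +0.976105+0.000000i

Re=0.9761 Im=0.0000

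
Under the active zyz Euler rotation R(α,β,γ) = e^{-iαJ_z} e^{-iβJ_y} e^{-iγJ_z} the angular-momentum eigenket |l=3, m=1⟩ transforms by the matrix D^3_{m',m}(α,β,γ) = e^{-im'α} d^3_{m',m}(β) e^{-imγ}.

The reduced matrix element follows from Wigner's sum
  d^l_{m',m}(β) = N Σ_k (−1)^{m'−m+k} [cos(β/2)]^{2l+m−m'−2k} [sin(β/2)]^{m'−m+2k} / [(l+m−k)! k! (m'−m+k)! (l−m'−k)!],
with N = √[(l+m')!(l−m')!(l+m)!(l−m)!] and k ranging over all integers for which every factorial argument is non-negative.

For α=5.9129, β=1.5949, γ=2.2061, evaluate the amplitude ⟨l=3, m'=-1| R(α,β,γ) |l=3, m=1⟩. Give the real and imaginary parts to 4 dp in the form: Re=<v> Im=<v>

D^3_{-1,1}(5.9129,1.5949,2.2061) = e^{-i·-1·5.9129}·d^3_{-1,1}(1.5949)·e^{-i·1·2.2061}. Compute d first:
c=cos(1.5949/2)=0.698534, s=sin(1.5949/2)=0.715577; N=√[2·24·24·2]=48.000000
k∈{2,3,4} keeps every argument non-negative
  k=2: (−1)^0·48.0000/(8)·0.6985^4·0.7156^2 = +0.731499
  k=3: (−1)^1·48.0000/(6)·0.6985^2·0.7156^4 = -1.023506
  k=4: (−1)^2·48.0000/(48)·0.6985^0·0.7156^6 = +0.134258
d^3_{-1,1}(1.5949) = +0.731499 -1.023506 +0.134258 = -0.157750
Phases: e^{-i·(-1)·5.9129}=+0.932224-0.361881i, e^{-i·(1)·2.2061}=-0.593422-0.804892i ⇒ D=+0.133216+0.084489i

Re=0.1332 Im=0.0845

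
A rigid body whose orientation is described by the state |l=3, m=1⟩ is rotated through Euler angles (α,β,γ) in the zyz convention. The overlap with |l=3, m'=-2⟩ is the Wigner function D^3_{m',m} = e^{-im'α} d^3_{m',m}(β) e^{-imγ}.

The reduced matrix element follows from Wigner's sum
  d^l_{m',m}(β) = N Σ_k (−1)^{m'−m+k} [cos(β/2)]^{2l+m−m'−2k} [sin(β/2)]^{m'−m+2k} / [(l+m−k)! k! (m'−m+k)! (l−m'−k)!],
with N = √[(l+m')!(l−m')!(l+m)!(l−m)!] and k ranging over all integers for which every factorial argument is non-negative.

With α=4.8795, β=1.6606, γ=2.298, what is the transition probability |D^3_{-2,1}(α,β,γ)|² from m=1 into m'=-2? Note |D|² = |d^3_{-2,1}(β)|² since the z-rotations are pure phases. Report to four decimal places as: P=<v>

P=0.0983

Split into d^3_{-2,1}(β=1.6606) × two z-phases.
With c≡cos(β/2)=0.674654 and s≡sin(β/2)=0.738134, N=[1·120·24·2]^{1/2}=75.894664
k: max(0,(1)−(-2))=3 … min(3+(1),3−(-2))=4
  k=3: (−1)^0·75.8947/(12)·0.6747^3·0.7381^3 = +0.781051
  k=4: (−1)^1·75.8947/(24)·0.6747^1·0.7381^5 = -0.467473
d^3_{-2,1}(1.6606) = +0.781051 -0.467473 = +0.313577
|D^3_{-2,1}|² = |d^3_{-2,1}(β)|² = (+0.313577)² = 0.098331 (the z-rotation phases have unit modulus)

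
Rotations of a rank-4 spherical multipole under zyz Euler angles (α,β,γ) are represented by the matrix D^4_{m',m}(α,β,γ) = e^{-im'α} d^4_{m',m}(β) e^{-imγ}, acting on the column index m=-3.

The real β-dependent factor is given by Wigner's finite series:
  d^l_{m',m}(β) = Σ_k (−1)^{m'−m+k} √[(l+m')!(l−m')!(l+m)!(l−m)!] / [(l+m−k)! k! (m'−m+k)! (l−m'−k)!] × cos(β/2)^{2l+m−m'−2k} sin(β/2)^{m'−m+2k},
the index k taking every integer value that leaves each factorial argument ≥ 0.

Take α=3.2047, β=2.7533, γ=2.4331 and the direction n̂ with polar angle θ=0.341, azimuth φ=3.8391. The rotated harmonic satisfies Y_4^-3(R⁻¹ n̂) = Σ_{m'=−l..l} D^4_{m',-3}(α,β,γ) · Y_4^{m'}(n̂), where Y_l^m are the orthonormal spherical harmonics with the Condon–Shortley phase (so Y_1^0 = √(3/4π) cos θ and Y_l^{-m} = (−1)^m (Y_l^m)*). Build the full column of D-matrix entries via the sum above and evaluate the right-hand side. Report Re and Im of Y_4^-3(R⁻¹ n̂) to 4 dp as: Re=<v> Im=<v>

Need the full column D^4_{m',-3} for m'=−4..4 at α=3.2047, β=2.7533, γ=2.4331.
cos(β/2)=0.192929, sin(β/2)=0.981213
d^4_{-4,-3}: single k=1 term ⇒ +0.000028;  D = +0.000008+0.000026i
d^4_{-3,-3}: k∈[0..1] ⇒ +0.000002 -0.000348 = -0.000346;  D = +0.000123+0.000323i
d^4_{-2,-3}: k∈[0..1] ⇒ -0.000037 +0.002834 = +0.002798;  D = +0.001162+0.002545i
d^4_{-1,-3}: k∈[0..1] ⇒ +0.000394 -0.016989 = -0.016595;  D = +0.007833+0.014630i
d^4_{0,-3}: k∈[0..1] ⇒ -0.002988 +0.077281 = +0.074293;  D = +0.039128+0.063154i
d^4_{1,-3}: k∈[0..1] ⇒ +0.016989 -0.263660 = -0.246671;  D = +0.142880+0.201077i
d^4_{2,-3}: k∈[0..1] ⇒ -0.073315 +0.632126 = +0.558811;  D = +0.351766+0.434201i
d^4_{3,-3}: k∈[0..1] ⇒ +0.232526 -0.859222 = -0.626696;  D = +0.424423+0.461100i
d^4_{4,-3}: single k=0 term ⇒ -0.477842;  D = -0.345142-0.330470i
Y_4^{m'}(θ=0.341,φ=3.8391) and Σ D·Y over m':
  (+0.0000+0.0000i)·(-0.0052-0.0019i)  (+0.0001+0.0003i)·(+0.0220+0.0383i)  (+0.0012+0.0025i)·(+0.0341-0.1922i)  (+0.0078+0.0146i)·(-0.3677+0.3081i)  (+0.0391+0.0632i)·(+0.4193+0.0000i)  (+0.1429+0.2011i)·(+0.3677+0.3081i)  (+0.3518+0.4342i)·(+0.0341+0.1922i)  (+0.4244+0.4611i)·(-0.0220+0.0383i)  (-0.3451-0.3305i)·(-0.0052+0.0019i)
Y_4^-3(R⁻¹ n̂) = -0.095869+0.230922i

Re=-0.0959 Im=0.2309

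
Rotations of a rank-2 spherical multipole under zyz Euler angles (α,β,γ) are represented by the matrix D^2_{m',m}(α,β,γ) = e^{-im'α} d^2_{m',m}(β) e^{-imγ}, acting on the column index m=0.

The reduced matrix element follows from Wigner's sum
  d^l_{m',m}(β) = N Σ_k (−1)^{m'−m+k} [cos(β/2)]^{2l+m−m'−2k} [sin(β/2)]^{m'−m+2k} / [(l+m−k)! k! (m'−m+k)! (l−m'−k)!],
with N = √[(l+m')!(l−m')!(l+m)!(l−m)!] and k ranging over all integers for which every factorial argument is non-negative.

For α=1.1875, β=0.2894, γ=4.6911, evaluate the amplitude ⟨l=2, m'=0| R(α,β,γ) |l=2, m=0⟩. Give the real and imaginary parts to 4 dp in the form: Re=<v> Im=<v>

First d^2_{0,0}(β=0.2894), then the phase factors e^{-i(0)α} and e^{-i(0)γ}:
c=cos(0.2894/2)=0.989549, s=sin(0.2894/2)=0.144196; N=√[2·2·2·2]=4.000000
The bounds max(0,m−m')=0 and min(l+m,l−m')=2 give 3 terms
  k=0: (−1)^0·4.0000/(4)·0.9895^4·0.1442^0 = +0.958848
  k=1: (−1)^1·4.0000/(1)·0.9895^2·0.1442^2 = -0.081440
  k=2: (−1)^2·4.0000/(4)·0.9895^0·0.1442^4 = +0.000432
d^2_{0,0}(0.2894) = +0.958848 -0.081440 +0.000432 = +0.877840
Phases: e^{-i·(0)·1.1875}=+1.000000+0.000000i, e^{-i·(0)·4.6911}=+1.000000+0.000000i ⇒ D=+0.877840+0.000000i

Re=0.8778 Im=0.0000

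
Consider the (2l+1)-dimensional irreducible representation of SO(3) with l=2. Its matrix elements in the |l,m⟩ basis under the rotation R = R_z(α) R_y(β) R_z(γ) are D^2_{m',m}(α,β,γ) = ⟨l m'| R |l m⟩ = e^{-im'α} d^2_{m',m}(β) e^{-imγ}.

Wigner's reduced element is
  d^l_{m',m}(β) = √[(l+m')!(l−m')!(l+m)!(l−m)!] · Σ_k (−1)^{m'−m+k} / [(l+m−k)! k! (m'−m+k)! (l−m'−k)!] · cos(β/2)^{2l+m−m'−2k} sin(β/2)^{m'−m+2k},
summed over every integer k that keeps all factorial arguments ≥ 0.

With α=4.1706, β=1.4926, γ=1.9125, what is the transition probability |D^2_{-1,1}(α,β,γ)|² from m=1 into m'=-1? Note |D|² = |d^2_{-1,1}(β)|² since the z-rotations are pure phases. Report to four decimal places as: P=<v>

First d^2_{-1,1}(β=1.4926), then the phase factors e^{-i(-1)α} and e^{-i(1)γ}:
With c≡cos(β/2)=0.734206 and s≡sin(β/2)=0.678927, N=[1·6·6·1]^{1/2}=6.000000
Admissible k: 2..3 (factorial args all ≥0)
  k=2: (−1)^0·6.0000/(2)·0.7342^2·0.6789^2 = +0.745423
  k=3: (−1)^1·6.0000/(6)·0.7342^0·0.6789^4 = -0.212467
d^2_{-1,1}(1.4926) = +0.745423 -0.212467 = +0.532956
|D^2_{-1,1}|² = |d^2_{-1,1}(β)|² = (+0.532956)² = 0.284042 (the z-rotation phases have unit modulus)

P=0.2840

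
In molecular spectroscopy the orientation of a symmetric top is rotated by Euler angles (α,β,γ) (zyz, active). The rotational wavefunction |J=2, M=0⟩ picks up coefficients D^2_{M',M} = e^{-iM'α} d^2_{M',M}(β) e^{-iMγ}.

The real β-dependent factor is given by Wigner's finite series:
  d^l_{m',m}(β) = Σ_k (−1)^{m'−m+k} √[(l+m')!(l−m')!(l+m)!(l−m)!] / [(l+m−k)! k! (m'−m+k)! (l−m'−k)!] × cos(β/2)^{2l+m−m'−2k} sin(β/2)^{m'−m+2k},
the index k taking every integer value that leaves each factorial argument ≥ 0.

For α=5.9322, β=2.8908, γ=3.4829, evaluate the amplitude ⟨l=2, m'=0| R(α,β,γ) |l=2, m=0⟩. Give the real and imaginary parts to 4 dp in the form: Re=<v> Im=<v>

Split into d^2_{0,0}(β=2.8908) × two z-phases.
With c≡cos(β/2)=0.125068 and s≡sin(β/2)=0.992148, N=[2·2·2·2]^{1/2}=4.000000
Admissible k: 0..2 (factorial args all ≥0)
  k=0: (−1)^0·4.0000/(4)·0.1251^4·0.9921^0 = +0.000245
  k=1: (−1)^1·4.0000/(1)·0.1251^2·0.9921^2 = -0.061589
  k=2: (−1)^2·4.0000/(4)·0.1251^0·0.9921^4 = +0.968961
d^2_{0,0}(2.8908) = +0.000245 -0.061589 +0.968961 = +0.907616
D = (+1.000000+0.000000i)·(+0.907616)·(+1.000000+0.000000i) = +0.907616+0.000000i

Re=0.9076 Im=0.0000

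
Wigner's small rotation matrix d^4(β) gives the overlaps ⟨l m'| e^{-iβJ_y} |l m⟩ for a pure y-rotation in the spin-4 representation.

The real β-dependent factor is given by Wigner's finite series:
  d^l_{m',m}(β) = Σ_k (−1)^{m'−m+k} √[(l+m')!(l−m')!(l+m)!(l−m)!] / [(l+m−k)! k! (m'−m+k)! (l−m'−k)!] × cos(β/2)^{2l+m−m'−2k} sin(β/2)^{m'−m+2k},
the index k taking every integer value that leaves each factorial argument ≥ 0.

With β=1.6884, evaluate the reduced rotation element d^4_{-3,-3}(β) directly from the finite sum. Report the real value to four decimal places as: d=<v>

d^4_{-3,-3}(β=1.6884) via Wigner's sum:
c=cos(1.6884/2)=0.664329, s=sin(1.6884/2)=0.747440; N=√[1·5040·1·5040]=5040.000000
Admissible k: 0..1 (factorial args all ≥0)
  k=0: (−1)^0·5040.0000/(5040)·0.6643^8·0.7474^0 = +0.037937
  k=1: (−1)^1·5040.0000/(720)·0.6643^6·0.7474^2 = -0.336164
d^4_{-3,-3}(1.6884) = +0.037937 -0.336164 = -0.298227

d=-0.2982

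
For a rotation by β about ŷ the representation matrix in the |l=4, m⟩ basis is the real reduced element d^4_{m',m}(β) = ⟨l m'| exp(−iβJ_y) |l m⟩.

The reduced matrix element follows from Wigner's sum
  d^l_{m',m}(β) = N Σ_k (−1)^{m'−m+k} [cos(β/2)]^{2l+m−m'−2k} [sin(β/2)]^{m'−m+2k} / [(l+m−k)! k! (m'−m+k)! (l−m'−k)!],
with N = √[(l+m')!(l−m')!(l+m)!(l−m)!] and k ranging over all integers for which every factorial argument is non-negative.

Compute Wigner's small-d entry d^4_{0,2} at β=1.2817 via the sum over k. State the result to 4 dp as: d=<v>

d^4_{0,2}(β=1.2817) via Wigner's sum:
With c≡cos(β/2)=0.801588 and s≡sin(β/2)=0.597877, N=[24·24·720·2]^{1/2}=910.735966
Admissible k: 2..4 (factorial args all ≥0)
  k=2: (−1)^0·910.7360/(96)·0.8016^6·0.5979^2 = +0.899605
  k=3: (−1)^1·910.7360/(36)·0.8016^4·0.5979^4 = -1.334572
  k=4: (−1)^2·910.7360/(96)·0.8016^2·0.5979^6 = +0.278416
d^4_{0,2}(1.2817) = +0.899605 -1.334572 +0.278416 = -0.156551

d=-0.1566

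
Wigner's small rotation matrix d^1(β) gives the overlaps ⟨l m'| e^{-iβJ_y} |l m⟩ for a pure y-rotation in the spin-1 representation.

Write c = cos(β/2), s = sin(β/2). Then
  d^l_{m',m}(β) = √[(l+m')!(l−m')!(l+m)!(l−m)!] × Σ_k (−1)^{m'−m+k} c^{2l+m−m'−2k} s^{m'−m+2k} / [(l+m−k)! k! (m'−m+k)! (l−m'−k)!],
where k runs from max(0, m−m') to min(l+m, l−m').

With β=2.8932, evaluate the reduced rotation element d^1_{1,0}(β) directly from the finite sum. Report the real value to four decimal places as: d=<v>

d=-0.1738

d^1_{1,0}(β=2.8932) via Wigner's sum:
With c≡cos(β/2)=0.123877 and s≡sin(β/2)=0.992298, N=[2·1·1·1]^{1/2}=1.414214
Admissible k: 0..0 (factorial args all ≥0)
  k=0: (−1)^1·1.4142/(1)·0.1239^1·0.9923^1 = -0.173840
d^1_{1,0}(2.8932) = -0.173840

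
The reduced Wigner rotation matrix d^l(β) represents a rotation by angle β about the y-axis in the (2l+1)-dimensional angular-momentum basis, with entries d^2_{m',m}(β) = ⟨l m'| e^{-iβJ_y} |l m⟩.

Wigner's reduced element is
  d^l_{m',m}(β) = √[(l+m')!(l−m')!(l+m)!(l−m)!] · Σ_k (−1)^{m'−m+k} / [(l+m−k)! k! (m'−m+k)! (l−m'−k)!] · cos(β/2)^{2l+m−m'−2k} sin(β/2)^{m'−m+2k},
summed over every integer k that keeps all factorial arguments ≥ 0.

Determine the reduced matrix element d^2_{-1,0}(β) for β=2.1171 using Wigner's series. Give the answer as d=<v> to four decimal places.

d^2_{-1,0}(β=2.1171) via Wigner's sum:
Half-angle: c=0.490136, s=0.871646. N=√(1·6·2·2)=4.898979
The bounds max(0,m−m')=1 and min(l+m,l−m')=2 give 2 terms
  k=1: (−1)^0·4.8990/(2)·0.4901^3·0.8716^1 = +0.251401
  k=2: (−1)^1·4.8990/(2)·0.4901^1·0.8716^3 = -0.795083
d^2_{-1,0}(2.1171) = +0.251401 -0.795083 = -0.543682

d=-0.5437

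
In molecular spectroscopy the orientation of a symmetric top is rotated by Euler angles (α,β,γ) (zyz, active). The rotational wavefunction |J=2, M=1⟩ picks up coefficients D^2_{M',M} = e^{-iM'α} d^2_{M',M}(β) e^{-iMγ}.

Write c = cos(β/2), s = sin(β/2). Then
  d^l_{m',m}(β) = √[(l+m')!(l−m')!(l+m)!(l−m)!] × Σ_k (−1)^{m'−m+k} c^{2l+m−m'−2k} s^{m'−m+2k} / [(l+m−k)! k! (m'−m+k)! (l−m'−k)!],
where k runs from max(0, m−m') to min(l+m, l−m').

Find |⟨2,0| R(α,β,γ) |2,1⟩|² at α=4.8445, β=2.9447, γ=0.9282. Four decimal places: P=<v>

First d^2_{0,1}(β=2.9447), then the phase factors e^{-i(0)α} and e^{-i(1)γ}:
With c≡cos(β/2)=0.098287 and s≡sin(β/2)=0.995158, N=[2·2·6·1]^{1/2}=4.898979
k: max(0,(1)−(0))=1 … min(2+(1),2−(0))=2
  k=1: (−1)^0·4.8990/(2)·0.0983^3·0.9952^1 = +0.002315
  k=2: (−1)^1·4.8990/(2)·0.0983^1·0.9952^3 = -0.237274
d^2_{0,1}(2.9447) = +0.002315 -0.237274 = -0.234959
|D^2_{0,1}|² = |d^2_{0,1}(β)|² = (-0.234959)² = 0.055206 (the z-rotation phases have unit modulus)

P=0.0552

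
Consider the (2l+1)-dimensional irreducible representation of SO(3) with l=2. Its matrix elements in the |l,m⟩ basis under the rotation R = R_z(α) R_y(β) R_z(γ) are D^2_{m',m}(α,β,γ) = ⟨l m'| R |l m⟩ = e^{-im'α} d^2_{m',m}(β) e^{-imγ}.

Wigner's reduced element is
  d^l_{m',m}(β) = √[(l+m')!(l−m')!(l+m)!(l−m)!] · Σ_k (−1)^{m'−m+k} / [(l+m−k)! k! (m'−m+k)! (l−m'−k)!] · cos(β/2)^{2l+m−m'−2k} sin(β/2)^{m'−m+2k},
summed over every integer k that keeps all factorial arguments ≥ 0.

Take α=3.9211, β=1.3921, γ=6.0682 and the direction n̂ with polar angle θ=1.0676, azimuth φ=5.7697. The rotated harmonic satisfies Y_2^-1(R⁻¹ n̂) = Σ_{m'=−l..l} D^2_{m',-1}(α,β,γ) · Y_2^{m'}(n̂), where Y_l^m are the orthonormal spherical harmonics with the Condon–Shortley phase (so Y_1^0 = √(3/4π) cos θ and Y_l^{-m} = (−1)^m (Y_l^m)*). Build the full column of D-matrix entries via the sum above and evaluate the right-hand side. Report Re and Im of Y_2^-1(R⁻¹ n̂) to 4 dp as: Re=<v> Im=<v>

Re=0.0798 Im=0.0830

Need the full column D^2_{m',-1} for m'=−2..2 at α=3.9211, β=1.3921, γ=6.0682.
cos(β/2)=0.767381, sin(β/2)=0.641192
d^2_{-2,-1}: single k=1 term ⇒ +0.579496;  D = +0.130287+0.564660i
d^2_{-1,-1}: k∈[0..1] ⇒ +0.346772 -0.726305 = -0.379533;  D = +0.320646+0.203055i
d^2_{0,-1}: k∈[0..1] ⇒ -0.709735 +0.495507 = -0.214228;  D = -0.209296+0.045702i
d^2_{1,-1}: k∈[0..1] ⇒ +0.726305 -0.169025 = +0.557279;  D = -0.303677+0.467269i
d^2_{2,-1}: single k=0 term ⇒ -0.404580;  D = +0.081648+0.396256i
Y_2^{m'}(θ=1.0676,φ=5.7697) and Σ D·Y over m':
  (+0.1303+0.5647i)·(+0.1534+0.2537i)  (+0.3206+0.2031i)·(+0.2843+0.1603i)  (-0.2093+0.0457i)·(-0.0954+0.0000i)  (-0.3037+0.4673i)·(-0.2843+0.1603i)  (+0.0816+0.3963i)·(+0.1534-0.2537i)
Y_2^-1(R⁻¹ n̂) = +0.079763+0.082982i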